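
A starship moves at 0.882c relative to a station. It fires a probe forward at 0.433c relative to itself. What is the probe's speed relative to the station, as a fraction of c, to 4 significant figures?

u ≈ 0.9516c

Relativistic velocity addition: u = (u' + v)/(1 + u'v/c²)
= (0.433 + 0.882)/(1 + 0.433×0.882) = 1.315/1.38191 = 0.9516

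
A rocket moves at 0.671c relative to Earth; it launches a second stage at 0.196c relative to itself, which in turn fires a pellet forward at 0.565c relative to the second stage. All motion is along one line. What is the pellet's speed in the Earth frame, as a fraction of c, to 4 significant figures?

u ≈ 0.9290c

Compose boost 2: (0.196 + 0.671)/(1 + 0.196×0.671) = 0.8670/1.13152 = 0.766229
Compose boost 3: (0.565 + 0.766229)/(1 + 0.565×0.766229) = 1.33123/1.43292 = 0.9290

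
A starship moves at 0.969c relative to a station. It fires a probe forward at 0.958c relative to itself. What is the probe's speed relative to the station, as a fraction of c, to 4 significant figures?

Relativistic velocity addition: u = (u' + v)/(1 + u'v/c²)
= (0.958 + 0.969)/(1 + 0.958×0.969) = 1.927/1.92830 = 0.9993

u ≈ 0.9993c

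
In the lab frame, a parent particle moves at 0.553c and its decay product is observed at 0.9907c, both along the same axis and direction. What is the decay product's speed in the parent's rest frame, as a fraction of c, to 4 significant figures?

Inverse velocity addition: u' = (u − v)/(1 − uv/c²)
= (0.9907 − 0.553)/(1 − 0.9907×0.553) = 0.4377/0.452143 = 0.9681

u' ≈ 0.9681c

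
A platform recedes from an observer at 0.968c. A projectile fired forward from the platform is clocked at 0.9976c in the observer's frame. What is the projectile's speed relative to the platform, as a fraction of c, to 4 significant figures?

u' ≈ 0.8624c

Inverse velocity addition: u' = (u − v)/(1 − uv/c²)
= (0.9976 − 0.968)/(1 − 0.9976×0.968) = 0.02960/0.0343232 = 0.8624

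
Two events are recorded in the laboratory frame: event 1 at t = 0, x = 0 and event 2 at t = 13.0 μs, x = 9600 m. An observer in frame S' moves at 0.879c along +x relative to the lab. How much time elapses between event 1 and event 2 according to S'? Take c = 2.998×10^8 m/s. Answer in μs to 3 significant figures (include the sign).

Δt' ≈ -31.8 μs

γ = 1/√(1 − 0.879²) = 2.0972
Δt' = γ(Δt − vΔx/c²) = 2.0972 × (13.0 μs − 0.879×9600 m / (2.998×10^8 m/s))
= 2.0972 × (-15.147 μs) = -31.8 μs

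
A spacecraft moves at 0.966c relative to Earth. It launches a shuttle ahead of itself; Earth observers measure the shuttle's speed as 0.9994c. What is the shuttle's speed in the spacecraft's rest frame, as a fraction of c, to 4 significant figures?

u' ≈ 0.9659c

Inverse velocity addition: u' = (u − v)/(1 − uv/c²)
= (0.9994 − 0.966)/(1 − 0.9994×0.966) = 0.03340/0.0345796 = 0.9659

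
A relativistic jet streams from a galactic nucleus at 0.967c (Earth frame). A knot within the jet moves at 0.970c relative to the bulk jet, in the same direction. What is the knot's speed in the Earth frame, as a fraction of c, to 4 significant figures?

Relativistic velocity addition: u = (u' + v)/(1 + u'v/c²)
= (0.970 + 0.967)/(1 + 0.970×0.967) = 1.937/1.93799 = 0.9995

u ≈ 0.9995c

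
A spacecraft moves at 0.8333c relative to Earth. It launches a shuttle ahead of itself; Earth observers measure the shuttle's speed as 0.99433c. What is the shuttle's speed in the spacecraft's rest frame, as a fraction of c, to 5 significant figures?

u' ≈ 0.93936c

Inverse velocity addition: u' = (u − v)/(1 − uv/c²)
= (0.99433 − 0.8333)/(1 − 0.99433×0.8333) = 0.16103/0.1714248 = 0.93936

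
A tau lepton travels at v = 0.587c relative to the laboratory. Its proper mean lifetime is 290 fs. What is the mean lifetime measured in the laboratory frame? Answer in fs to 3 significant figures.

γ = 1/√(1 − 0.587²) = 1.2352
Time dilation: Δt = γτ₀ = 1.2352 × 290 fs = 358 fs

Δt ≈ 358 fs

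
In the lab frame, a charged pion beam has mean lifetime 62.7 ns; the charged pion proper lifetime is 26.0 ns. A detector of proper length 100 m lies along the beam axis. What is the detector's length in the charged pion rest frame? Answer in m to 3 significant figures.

Time dilation ⇒ γ = Δt/τ₀ = 62.7/26.0 = 2.4115
Length contraction: L = L₀/γ = 100/2.4115 = 41.5 m

L ≈ 41.5 m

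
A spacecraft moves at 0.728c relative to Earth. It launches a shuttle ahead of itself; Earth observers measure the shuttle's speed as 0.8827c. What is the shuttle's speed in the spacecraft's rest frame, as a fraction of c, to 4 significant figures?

Inverse velocity addition: u' = (u − v)/(1 − uv/c²)
= (0.8827 − 0.728)/(1 − 0.8827×0.728) = 0.1547/0.357394 = 0.4329

u' ≈ 0.4329c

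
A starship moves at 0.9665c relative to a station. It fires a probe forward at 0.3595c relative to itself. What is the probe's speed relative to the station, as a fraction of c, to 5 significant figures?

u ≈ 0.98408c

Relativistic velocity addition: u = (u' + v)/(1 + u'v/c²)
= (0.3595 + 0.9665)/(1 + 0.3595×0.9665) = 1.3260/1.347457 = 0.98408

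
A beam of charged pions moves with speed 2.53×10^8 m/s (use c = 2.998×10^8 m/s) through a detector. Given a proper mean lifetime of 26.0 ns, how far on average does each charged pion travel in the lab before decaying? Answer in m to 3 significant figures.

d ≈ 12.3 m

β = v/c = 2.53×10^8 / 2.998×10^8 = 0.84390
γ = 1/√(1 − 0.84390²) = 1.8639
Dilated lifetime: Δt = γτ₀ = 1.8639 × 26.0 ns = 48.462 ns
d = vΔt = 0.84390c × 48.462 ns = 2.5300×10^8 m/s × 4.8462×10^-8 s = 12.3 m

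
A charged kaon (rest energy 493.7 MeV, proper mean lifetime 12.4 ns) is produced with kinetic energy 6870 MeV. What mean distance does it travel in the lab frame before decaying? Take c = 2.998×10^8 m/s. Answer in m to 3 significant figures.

d ≈ 55.3 m

γ = 1 + K/(m₀c²) = 1 + 6870/493.7 = 14.915
β = √(1 − 1/γ²) = 0.99775
Dilated lifetime: γτ₀ = 14.915 × 12.4 ns = 184.95 ns
d = βc·γτ₀ = 0.99775 × (2.998×10^8 m/s) × 1.8495×10^-7 s = 55.3 m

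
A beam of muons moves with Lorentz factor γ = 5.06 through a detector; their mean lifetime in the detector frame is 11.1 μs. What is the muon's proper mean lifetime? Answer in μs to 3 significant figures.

τ₀ ≈ 2.19 μs

γ = 5.06 (given)
Proper time: τ₀ = Δt/γ = 11.1/5.06 = 2.19 μs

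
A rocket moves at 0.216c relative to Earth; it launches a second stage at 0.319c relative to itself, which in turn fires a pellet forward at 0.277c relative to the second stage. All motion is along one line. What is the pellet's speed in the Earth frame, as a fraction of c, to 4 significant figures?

u ≈ 0.6828c

Compose boost 2: (0.319 + 0.216)/(1 + 0.319×0.216) = 0.5350/1.06890 = 0.500513
Compose boost 3: (0.277 + 0.500513)/(1 + 0.277×0.500513) = 0.777513/1.13864 = 0.6828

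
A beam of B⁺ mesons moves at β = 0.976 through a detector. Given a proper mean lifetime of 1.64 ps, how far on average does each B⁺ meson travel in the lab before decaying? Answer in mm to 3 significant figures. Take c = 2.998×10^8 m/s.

γ = 1/√(1 − 0.976²) = 4.5920
Dilated lifetime: Δt = γτ₀ = 4.5920 × 1.64 ps = 7.5309 ps
d = vΔt = 0.976c × 7.5309 ps = 2.9260×10^8 m/s × 7.5309×10^-12 s = 2.20 mm

d ≈ 2.20 mm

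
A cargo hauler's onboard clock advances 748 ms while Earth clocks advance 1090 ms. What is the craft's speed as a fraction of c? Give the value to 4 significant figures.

β ≈ 0.7274

γ = Δt/τ₀ = 1090/748 = 1.45722
β = √(1 − 1/γ²) = √(1 − 1/1.45722²) = 0.7274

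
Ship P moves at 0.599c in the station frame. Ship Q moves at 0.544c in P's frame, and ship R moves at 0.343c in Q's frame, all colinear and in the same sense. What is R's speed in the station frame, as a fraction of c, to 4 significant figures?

Compose boost 2: (0.544 + 0.599)/(1 + 0.544×0.599) = 1.143/1.32586 = 0.862085
Compose boost 3: (0.343 + 0.862085)/(1 + 0.343×0.862085) = 1.20508/1.29570 = 0.9301

u ≈ 0.9301c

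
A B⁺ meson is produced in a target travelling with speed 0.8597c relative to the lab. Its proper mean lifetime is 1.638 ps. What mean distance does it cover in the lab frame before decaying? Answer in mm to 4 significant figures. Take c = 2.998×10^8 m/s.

γ = 1/√(1 − 0.8597²) = 1.95772
Dilated lifetime: Δt = γτ₀ = 1.95772 × 1.638 ps = 3.20674 ps
d = vΔt = 0.8597c × 3.20674 ps = 2.57738×10^8 m/s × 3.20674×10^-12 s = 0.8265 mm

d ≈ 0.8265 mm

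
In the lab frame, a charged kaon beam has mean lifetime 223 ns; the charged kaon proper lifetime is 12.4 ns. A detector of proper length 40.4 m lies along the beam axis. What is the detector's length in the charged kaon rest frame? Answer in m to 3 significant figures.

L ≈ 2.25 m

Time dilation ⇒ γ = Δt/τ₀ = 223/12.4 = 17.984
Length contraction: L = L₀/γ = 40.4/17.984 = 2.25 m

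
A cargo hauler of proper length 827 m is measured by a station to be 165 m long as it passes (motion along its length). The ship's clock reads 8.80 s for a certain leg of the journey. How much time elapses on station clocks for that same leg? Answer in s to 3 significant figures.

Δt ≈ 44.1 s

Length contraction ⇒ γ = L₀/L = 827/165 = 5.0121
Time dilation: Δt = γτ₀ = 5.0121 × 8.80 s = 44.1 s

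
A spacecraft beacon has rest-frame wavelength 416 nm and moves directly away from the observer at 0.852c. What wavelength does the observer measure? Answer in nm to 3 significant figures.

λ_obs ≈ 1470 nm

Relativistic Doppler: λ_obs = λ_src √((1+β)/(1−β))
= 416 × √(1.8520/0.14800) = 416 × 3.5374 = 1470 nm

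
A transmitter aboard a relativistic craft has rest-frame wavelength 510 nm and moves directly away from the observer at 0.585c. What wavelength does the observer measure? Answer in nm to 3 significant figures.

λ_obs ≈ 997 nm

Relativistic Doppler: λ_obs = λ_src √((1+β)/(1−β))
= 510 × √(1.5850/0.41500) = 510 × 1.9543 = 997 nm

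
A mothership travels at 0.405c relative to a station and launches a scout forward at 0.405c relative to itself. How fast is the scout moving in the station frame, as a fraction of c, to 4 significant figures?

u ≈ 0.6959c

Compose boost 2: (0.405 + 0.405)/(1 + 0.405×0.405) = 0.8100/1.16403 = 0.6959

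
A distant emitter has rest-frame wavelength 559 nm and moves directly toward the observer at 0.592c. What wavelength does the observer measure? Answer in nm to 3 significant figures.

λ_obs ≈ 283 nm

Relativistic Doppler: λ_obs = λ_src √((1−β)/(1+β))
= 559 × √(0.40800/1.5920) = 559 × 0.50624 = 283 nm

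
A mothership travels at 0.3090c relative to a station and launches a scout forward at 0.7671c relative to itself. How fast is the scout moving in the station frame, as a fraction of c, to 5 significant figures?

u ≈ 0.86990c

Compose boost 2: (0.7671 + 0.3090)/(1 + 0.7671×0.3090) = 1.0761/1.237034 = 0.86990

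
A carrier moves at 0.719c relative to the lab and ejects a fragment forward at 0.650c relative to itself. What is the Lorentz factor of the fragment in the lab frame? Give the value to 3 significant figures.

u_lab = (0.650 + 0.719)/(1 + 0.650×0.719) = 1.369/1.46735 = 0.932974
γ = 1/√(1 − 0.932974²) = 2.78

γ ≈ 2.78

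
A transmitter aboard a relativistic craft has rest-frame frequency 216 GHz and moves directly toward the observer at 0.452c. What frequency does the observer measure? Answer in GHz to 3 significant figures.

Relativistic Doppler: f_obs = f_src √((1+β)/(1−β))
= 216 × √(1.4520/0.54800) = 216 × 1.6278 = 352 GHz

f_obs ≈ 352 GHz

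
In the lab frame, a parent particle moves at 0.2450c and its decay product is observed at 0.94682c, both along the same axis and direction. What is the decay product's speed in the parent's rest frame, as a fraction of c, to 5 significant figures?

Inverse velocity addition: u' = (u − v)/(1 − uv/c²)
= (0.94682 − 0.2450)/(1 − 0.94682×0.2450) = 0.70182/0.7680291 = 0.91379

u' ≈ 0.91379c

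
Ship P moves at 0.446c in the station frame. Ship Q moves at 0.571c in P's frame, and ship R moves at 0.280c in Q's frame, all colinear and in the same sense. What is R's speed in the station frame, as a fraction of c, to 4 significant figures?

Compose boost 2: (0.571 + 0.446)/(1 + 0.571×0.446) = 1.017/1.25467 = 0.810574
Compose boost 3: (0.280 + 0.810574)/(1 + 0.280×0.810574) = 1.09057/1.22696 = 0.8888

u ≈ 0.8888c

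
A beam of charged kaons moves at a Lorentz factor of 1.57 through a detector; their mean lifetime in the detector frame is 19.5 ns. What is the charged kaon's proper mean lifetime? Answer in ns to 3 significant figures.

τ₀ ≈ 12.4 ns

γ = 1.57 (given)
Proper time: τ₀ = Δt/γ = 19.5/1.57 = 12.4 ns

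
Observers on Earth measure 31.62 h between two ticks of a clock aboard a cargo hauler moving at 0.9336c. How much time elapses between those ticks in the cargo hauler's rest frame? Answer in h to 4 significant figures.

γ = 1/√(1 − 0.9336²) = 2.79083
Proper time: τ₀ = Δt/γ = 31.62/2.79083 = 11.33 h

τ₀ ≈ 11.33 h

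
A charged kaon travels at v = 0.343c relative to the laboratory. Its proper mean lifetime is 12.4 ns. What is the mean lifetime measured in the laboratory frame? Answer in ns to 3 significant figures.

Δt ≈ 13.2 ns

γ = 1/√(1 − 0.343²) = 1.0646
Time dilation: Δt = γτ₀ = 1.0646 × 12.4 ns = 13.2 ns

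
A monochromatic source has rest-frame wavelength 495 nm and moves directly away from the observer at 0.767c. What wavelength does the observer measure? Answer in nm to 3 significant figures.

λ_obs ≈ 1360 nm

Relativistic Doppler: λ_obs = λ_src √((1+β)/(1−β))
= 495 × √(1.7670/0.23300) = 495 × 2.7539 = 1360 nm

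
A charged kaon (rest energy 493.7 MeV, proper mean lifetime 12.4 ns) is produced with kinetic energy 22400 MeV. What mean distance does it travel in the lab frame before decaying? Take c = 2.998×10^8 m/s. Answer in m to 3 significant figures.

d ≈ 172 m

γ = 1 + K/(m₀c²) = 1 + 22400/493.7 = 46.372
β = √(1 − 1/γ²) = 0.99977
Dilated lifetime: γτ₀ = 46.372 × 12.4 ns = 575.01 ns
d = βc·γτ₀ = 0.99977 × (2.998×10^8 m/s) × 5.7501×10^-7 s = 172 m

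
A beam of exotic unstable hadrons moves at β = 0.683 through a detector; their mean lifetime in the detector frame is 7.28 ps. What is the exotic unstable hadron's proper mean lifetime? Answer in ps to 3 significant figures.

γ = 1/√(1 − 0.683²) = 1.3691
Proper time: τ₀ = Δt/γ = 7.28/1.3691 = 5.32 ps

τ₀ ≈ 5.32 ps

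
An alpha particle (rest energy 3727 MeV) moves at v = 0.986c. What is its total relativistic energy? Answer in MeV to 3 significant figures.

E ≈ 22400 MeV

γ = 1/√(1 − 0.986²) = 5.9972
E = γm₀c² = 5.9972 × 3727 MeV = 22400 MeV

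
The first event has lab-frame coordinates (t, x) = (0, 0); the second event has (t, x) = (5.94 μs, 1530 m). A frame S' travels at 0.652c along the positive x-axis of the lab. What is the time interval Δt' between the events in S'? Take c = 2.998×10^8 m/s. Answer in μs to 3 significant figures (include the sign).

Δt' ≈ 3.45 μs

γ = 1/√(1 − 0.652²) = 1.3189
Δt' = γ(Δt − vΔx/c²) = 1.3189 × (5.94 μs − 0.652×1530 m / (2.998×10^8 m/s))
= 1.3189 × (2.6126 μs) = 3.45 μs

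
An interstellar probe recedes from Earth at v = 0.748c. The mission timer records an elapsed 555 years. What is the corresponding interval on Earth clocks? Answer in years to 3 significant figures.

γ = 1/√(1 − 0.748²) = 1.5067
Time dilation: Δt = γτ₀ = 1.5067 × 555 years = 836 years

Δt ≈ 836 years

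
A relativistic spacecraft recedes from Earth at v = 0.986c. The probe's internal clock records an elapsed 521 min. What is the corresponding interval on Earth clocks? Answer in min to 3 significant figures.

γ = 1/√(1 − 0.986²) = 5.9972
Time dilation: Δt = γτ₀ = 5.9972 × 521 min = 3120 min

Δt ≈ 3120 min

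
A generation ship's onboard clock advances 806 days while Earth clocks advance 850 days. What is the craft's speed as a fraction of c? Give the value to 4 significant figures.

β ≈ 0.3176

γ = Δt/τ₀ = 850/806 = 1.05459
β = √(1 − 1/γ²) = √(1 − 1/1.05459²) = 0.3176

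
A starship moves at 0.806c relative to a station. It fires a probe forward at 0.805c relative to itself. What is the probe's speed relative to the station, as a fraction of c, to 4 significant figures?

u ≈ 0.9771c

Relativistic velocity addition: u = (u' + v)/(1 + u'v/c²)
= (0.805 + 0.806)/(1 + 0.805×0.806) = 1.611/1.64883 = 0.9771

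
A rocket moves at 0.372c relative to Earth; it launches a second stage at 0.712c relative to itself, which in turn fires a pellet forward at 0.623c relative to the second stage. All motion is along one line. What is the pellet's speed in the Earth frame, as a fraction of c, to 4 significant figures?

Compose boost 2: (0.712 + 0.372)/(1 + 0.712×0.372) = 1.084/1.26486 = 0.857009
Compose boost 3: (0.623 + 0.857009)/(1 + 0.623×0.857009) = 1.48001/1.53392 = 0.9649

u ≈ 0.9649c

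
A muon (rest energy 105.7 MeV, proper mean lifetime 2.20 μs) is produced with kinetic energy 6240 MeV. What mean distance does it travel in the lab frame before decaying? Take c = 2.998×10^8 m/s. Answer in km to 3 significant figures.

d ≈ 39.6 km

γ = 1 + K/(m₀c²) = 1 + 6240/105.7 = 60.035
β = √(1 − 1/γ²) = 0.99986
Dilated lifetime: γτ₀ = 60.035 × 2.20 μs = 132.08 μs
d = βc·γτ₀ = 0.99986 × (2.998×10^8 m/s) × 0.00013208 s = 39.6 km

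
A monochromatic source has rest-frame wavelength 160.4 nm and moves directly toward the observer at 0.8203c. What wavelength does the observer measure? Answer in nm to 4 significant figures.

Relativistic Doppler: λ_obs = λ_src √((1−β)/(1+β))
= 160.4 × √(0.179700/1.82030) = 160.4 × 0.314197 = 50.40 nm

λ_obs ≈ 50.40 nm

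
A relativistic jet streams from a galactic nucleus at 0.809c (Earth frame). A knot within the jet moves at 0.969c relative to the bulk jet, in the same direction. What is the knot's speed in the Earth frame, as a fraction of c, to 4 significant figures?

u ≈ 0.9967c

Relativistic velocity addition: u = (u' + v)/(1 + u'v/c²)
= (0.969 + 0.809)/(1 + 0.969×0.809) = 1.778/1.78392 = 0.9967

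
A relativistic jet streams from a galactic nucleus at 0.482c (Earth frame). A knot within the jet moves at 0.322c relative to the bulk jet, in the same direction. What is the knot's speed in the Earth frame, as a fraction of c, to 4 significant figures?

Relativistic velocity addition: u = (u' + v)/(1 + u'v/c²)
= (0.322 + 0.482)/(1 + 0.322×0.482) = 0.8040/1.15520 = 0.6960

u ≈ 0.6960c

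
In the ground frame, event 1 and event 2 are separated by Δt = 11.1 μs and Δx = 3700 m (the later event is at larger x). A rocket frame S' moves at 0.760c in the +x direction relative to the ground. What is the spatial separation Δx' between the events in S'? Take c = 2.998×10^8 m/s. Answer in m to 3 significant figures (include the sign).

γ = 1/√(1 − 0.760²) = 1.5386
Δx' = γ(Δx − vΔt) = 1.5386 × (3700 m − 0.760×(2.998×10^8 m/s)×11.1×10^-6 s)
= 1.5386 × (1170.9 m) = 1800 m

Δx' ≈ 1800 m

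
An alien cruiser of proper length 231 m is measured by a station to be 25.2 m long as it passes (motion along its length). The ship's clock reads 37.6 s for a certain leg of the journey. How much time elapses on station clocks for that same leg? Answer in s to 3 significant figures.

Δt ≈ 345 s

Length contraction ⇒ γ = L₀/L = 231/25.2 = 9.1667
Time dilation: Δt = γτ₀ = 9.1667 × 37.6 s = 345 s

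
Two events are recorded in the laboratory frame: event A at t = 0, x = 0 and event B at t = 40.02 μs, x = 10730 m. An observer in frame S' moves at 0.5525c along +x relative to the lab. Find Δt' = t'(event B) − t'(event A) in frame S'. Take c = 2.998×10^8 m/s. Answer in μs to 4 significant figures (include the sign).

γ = 1/√(1 − 0.5525²) = 1.19974
Δt' = γ(Δt − vΔx/c²) = 1.19974 × (40.02 μs − 0.5525×10730 m / (2.998×10^8 m/s))
= 1.19974 × (20.2457 μs) = 24.29 μs

Δt' ≈ 24.29 μs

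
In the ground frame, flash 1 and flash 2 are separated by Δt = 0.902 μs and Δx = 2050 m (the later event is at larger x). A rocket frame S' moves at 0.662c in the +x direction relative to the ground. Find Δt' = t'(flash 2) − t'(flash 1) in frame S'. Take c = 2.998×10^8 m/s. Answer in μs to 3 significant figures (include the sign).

γ = 1/√(1 − 0.662²) = 1.3342
Δt' = γ(Δt − vΔx/c²) = 1.3342 × (0.902 μs − 0.662×2050 m / (2.998×10^8 m/s))
= 1.3342 × (-3.6247 μs) = -4.84 μs

Δt' ≈ -4.84 μs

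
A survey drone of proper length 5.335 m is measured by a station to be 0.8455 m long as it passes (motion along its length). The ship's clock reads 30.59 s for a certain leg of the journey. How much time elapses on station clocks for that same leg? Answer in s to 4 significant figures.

Length contraction ⇒ γ = L₀/L = 5.335/0.8455 = 6.30988
Time dilation: Δt = γτ₀ = 6.30988 × 30.59 s = 193.0 s

Δt ≈ 193.0 s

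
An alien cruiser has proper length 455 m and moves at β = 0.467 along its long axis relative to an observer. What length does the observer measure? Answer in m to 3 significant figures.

γ = 1/√(1 − 0.467²) = 1.1309
Length contraction: L = L₀/γ = 455/1.1309 = 402 m

L ≈ 402 m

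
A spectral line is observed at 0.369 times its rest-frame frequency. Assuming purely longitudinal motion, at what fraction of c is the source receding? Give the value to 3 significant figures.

f_obs/f_src = √((1−β)/(1+β)) = 0.369  ⇒  (1−β)/(1+β) = 0.13616
β = |1 − D²|/(1 + D²) = |1 − 0.13616|/(1 + 0.13616) = 0.760

β ≈ 0.760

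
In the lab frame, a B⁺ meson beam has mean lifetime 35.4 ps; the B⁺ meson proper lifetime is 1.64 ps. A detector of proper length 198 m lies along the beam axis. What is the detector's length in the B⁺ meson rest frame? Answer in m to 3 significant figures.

L ≈ 9.17 m

Time dilation ⇒ γ = Δt/τ₀ = 35.4/1.64 = 21.585
Length contraction: L = L₀/γ = 198/21.585 = 9.17 m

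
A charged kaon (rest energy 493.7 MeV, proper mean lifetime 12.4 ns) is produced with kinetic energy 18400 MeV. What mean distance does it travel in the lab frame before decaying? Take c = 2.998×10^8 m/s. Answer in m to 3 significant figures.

d ≈ 142 m

γ = 1 + K/(m₀c²) = 1 + 18400/493.7 = 38.270
β = √(1 − 1/γ²) = 0.99966
Dilated lifetime: γτ₀ = 38.270 × 12.4 ns = 474.54 ns
d = βc·γτ₀ = 0.99966 × (2.998×10^8 m/s) × 4.7454×10^-7 s = 142 m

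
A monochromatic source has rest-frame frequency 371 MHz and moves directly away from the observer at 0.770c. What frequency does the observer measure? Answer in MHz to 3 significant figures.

Relativistic Doppler: f_obs = f_src √((1−β)/(1+β))
= 371 × √(0.23000/1.7700) = 371 × 0.36048 = 134 MHz

f_obs ≈ 134 MHz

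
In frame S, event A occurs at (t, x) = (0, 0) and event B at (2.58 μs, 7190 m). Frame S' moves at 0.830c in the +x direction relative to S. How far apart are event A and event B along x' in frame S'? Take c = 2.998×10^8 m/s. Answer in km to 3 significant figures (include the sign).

γ = 1/√(1 − 0.830²) = 1.7929
Δx' = γ(Δx − vΔt) = 1.7929 × (7190 m − 0.830×(2.998×10^8 m/s)×2.58×10^-6 s)
= 1.7929 × (6548.0 m) = 11.7 km

Δx' ≈ 11.7 km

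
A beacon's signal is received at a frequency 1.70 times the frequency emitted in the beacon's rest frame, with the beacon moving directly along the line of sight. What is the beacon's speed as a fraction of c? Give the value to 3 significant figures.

β ≈ 0.486

f_obs/f_src = √((1+β)/(1−β)) = 1.70  ⇒  (1+β)/(1−β) = 2.8900
β = |1 − D²|/(1 + D²) = |1 − 2.8900|/(1 + 2.8900) = 0.486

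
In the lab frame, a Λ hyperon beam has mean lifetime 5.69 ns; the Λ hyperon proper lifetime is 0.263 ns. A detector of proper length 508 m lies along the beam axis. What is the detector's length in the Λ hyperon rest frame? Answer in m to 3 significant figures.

Time dilation ⇒ γ = Δt/τ₀ = 5.69/0.263 = 21.635
Length contraction: L = L₀/γ = 508/21.635 = 23.5 m

L ≈ 23.5 m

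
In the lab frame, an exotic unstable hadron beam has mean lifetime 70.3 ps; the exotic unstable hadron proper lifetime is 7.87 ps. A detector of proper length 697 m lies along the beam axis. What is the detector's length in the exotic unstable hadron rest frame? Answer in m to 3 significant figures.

L ≈ 78.0 m

Time dilation ⇒ γ = Δt/τ₀ = 70.3/7.87 = 8.9327
Length contraction: L = L₀/γ = 697/8.9327 = 78.0 m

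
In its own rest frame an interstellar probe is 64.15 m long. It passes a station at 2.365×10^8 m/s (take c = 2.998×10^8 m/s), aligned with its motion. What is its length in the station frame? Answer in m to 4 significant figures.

L ≈ 39.42 m

β = v/c = 2.365×10^8 / 2.998×10^8 = 0.788859
γ = 1/√(1 − 0.788859²) = 1.62714
Length contraction: L = L₀/γ = 64.15/1.62714 = 39.42 m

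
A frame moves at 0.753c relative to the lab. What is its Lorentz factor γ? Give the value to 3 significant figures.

γ = 1/√(1 − β²) = 1/√(1 − 0.753²) = 1/√(0.43299) = 1.52

γ ≈ 1.52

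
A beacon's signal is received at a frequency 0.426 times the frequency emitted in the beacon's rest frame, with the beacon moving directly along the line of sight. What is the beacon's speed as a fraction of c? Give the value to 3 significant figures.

β ≈ 0.693

f_obs/f_src = √((1−β)/(1+β)) = 0.426  ⇒  (1−β)/(1+β) = 0.18148
β = |1 − D²|/(1 + D²) = |1 − 0.18148|/(1 + 0.18148) = 0.693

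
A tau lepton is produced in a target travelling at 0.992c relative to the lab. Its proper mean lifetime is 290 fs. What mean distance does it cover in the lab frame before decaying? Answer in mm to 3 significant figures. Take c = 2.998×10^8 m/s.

γ = 1/√(1 − 0.992²) = 7.9216
Dilated lifetime: Δt = γτ₀ = 7.9216 × 290 fs = 2297.3 fs
d = vΔt = 0.992c × 2297.3 fs = 2.9740×10^8 m/s × 2.2973×10^-12 s = 0.683 mm

d ≈ 0.683 mm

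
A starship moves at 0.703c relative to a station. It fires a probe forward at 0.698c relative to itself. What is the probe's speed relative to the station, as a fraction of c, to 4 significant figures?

Relativistic velocity addition: u = (u' + v)/(1 + u'v/c²)
= (0.698 + 0.703)/(1 + 0.698×0.703) = 1.401/1.49069 = 0.9398

u ≈ 0.9398c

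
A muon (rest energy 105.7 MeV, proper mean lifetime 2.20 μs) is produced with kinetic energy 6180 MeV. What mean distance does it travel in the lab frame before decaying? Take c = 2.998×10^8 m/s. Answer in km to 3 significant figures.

γ = 1 + K/(m₀c²) = 1 + 6180/105.7 = 59.467
β = √(1 − 1/γ²) = 0.99986
Dilated lifetime: γτ₀ = 59.467 × 2.20 μs = 130.83 μs
d = βc·γτ₀ = 0.99986 × (2.998×10^8 m/s) × 0.00013083 s = 39.2 km

d ≈ 39.2 km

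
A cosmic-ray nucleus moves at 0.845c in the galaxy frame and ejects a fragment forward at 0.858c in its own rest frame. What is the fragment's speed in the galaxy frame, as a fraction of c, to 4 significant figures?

u ≈ 0.9872c

Compose boost 2: (0.858 + 0.845)/(1 + 0.858×0.845) = 1.703/1.72501 = 0.9872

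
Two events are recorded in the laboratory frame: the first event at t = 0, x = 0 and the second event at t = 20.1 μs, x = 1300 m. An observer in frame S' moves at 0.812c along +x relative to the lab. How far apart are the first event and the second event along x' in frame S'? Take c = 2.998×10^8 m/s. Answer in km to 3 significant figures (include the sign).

Δx' ≈ -6.16 km

γ = 1/√(1 − 0.812²) = 1.7133
Δx' = γ(Δx − vΔt) = 1.7133 × (1300 m − 0.812×(2.998×10^8 m/s)×20.1×10^-6 s)
= 1.7133 × (-3593.1 m) = -6.16 km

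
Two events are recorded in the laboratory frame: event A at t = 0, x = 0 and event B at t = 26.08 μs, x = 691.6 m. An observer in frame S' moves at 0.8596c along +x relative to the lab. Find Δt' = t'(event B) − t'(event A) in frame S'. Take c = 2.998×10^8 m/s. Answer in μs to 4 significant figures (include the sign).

γ = 1/√(1 − 0.8596²) = 1.95707
Δt' = γ(Δt − vΔx/c²) = 1.95707 × (26.08 μs − 0.8596×691.6 m / (2.998×10^8 m/s))
= 1.95707 × (24.0970 μs) = 47.16 μs

Δt' ≈ 47.16 μs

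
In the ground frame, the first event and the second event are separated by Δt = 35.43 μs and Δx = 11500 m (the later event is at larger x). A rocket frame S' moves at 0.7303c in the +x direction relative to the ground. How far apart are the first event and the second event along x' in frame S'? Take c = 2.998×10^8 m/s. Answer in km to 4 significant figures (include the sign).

γ = 1/√(1 − 0.7303²) = 1.46386
Δx' = γ(Δx − vΔt) = 1.46386 × (11500 m − 0.7303×(2.998×10^8 m/s)×35.43×10^-6 s)
= 1.46386 × (3742.82 m) = 5.479 km

Δx' ≈ 5.479 km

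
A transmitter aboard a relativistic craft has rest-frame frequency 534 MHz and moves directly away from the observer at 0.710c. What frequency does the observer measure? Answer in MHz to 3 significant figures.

Relativistic Doppler: f_obs = f_src √((1−β)/(1+β))
= 534 × √(0.29000/1.7100) = 534 × 0.41181 = 220 MHz

f_obs ≈ 220 MHz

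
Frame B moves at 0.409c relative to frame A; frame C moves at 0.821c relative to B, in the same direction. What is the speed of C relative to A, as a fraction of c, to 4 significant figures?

u ≈ 0.9208c

Compose boost 2: (0.821 + 0.409)/(1 + 0.821×0.409) = 1.230/1.33579 = 0.9208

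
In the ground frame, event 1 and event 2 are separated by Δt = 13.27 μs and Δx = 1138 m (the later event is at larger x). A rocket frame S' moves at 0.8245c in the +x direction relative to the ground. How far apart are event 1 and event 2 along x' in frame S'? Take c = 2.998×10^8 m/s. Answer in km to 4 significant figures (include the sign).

γ = 1/√(1 − 0.8245²) = 1.76722
Δx' = γ(Δx − vΔt) = 1.76722 × (1138 m − 0.8245×(2.998×10^8 m/s)×13.27×10^-6 s)
= 1.76722 × (-2142.15 m) = -3.786 km

Δx' ≈ -3.786 km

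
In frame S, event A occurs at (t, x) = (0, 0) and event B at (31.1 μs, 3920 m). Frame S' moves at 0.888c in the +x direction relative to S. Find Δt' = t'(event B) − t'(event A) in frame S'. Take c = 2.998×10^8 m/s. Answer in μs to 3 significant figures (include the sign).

Δt' ≈ 42.4 μs

γ = 1/√(1 − 0.888²) = 2.1747
Δt' = γ(Δt − vΔx/c²) = 2.1747 × (31.1 μs − 0.888×3920 m / (2.998×10^8 m/s))
= 2.1747 × (19.489 μs) = 42.4 μs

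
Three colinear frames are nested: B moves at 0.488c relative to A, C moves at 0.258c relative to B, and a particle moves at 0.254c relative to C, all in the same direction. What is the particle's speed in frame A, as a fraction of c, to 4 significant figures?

Compose boost 2: (0.258 + 0.488)/(1 + 0.258×0.488) = 0.7460/1.12590 = 0.662579
Compose boost 3: (0.254 + 0.662579)/(1 + 0.254×0.662579) = 0.916579/1.16829 = 0.7845

u ≈ 0.7845c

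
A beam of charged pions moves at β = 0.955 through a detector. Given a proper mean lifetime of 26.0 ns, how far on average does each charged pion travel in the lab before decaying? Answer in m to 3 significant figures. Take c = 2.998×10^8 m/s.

d ≈ 25.1 m

γ = 1/√(1 − 0.955²) = 3.3715
Dilated lifetime: Δt = γτ₀ = 3.3715 × 26.0 ns = 87.658 ns
d = vΔt = 0.955c × 87.658 ns = 2.8631×10^8 m/s × 8.7658×10^-8 s = 25.1 m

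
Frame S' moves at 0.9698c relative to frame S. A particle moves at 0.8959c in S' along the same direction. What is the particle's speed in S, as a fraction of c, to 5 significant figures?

Relativistic velocity addition: u = (u' + v)/(1 + u'v/c²)
= (0.8959 + 0.9698)/(1 + 0.8959×0.9698) = 1.8657/1.868844 = 0.99832

u ≈ 0.99832c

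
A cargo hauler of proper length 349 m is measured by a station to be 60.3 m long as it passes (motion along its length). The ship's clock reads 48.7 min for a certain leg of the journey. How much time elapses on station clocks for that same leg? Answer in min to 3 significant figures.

Length contraction ⇒ γ = L₀/L = 349/60.3 = 5.7877
Time dilation: Δt = γτ₀ = 5.7877 × 48.7 min = 282 min

Δt ≈ 282 min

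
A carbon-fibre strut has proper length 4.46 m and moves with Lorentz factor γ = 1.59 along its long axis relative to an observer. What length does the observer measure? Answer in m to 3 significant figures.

L ≈ 2.81 m

γ = 1.59 (given)
Length contraction: L = L₀/γ = 4.46/1.59 = 2.81 m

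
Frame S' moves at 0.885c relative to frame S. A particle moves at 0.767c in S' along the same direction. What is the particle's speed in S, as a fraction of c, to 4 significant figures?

Relativistic velocity addition: u = (u' + v)/(1 + u'v/c²)
= (0.767 + 0.885)/(1 + 0.767×0.885) = 1.652/1.67880 = 0.9840

u ≈ 0.9840c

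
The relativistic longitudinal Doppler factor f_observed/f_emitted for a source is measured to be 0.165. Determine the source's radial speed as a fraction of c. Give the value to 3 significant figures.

f_obs/f_src = √((1−β)/(1+β)) = 0.165  ⇒  (1−β)/(1+β) = 0.027225
β = |1 − D²|/(1 + D²) = |1 − 0.027225|/(1 + 0.027225) = 0.947

β ≈ 0.947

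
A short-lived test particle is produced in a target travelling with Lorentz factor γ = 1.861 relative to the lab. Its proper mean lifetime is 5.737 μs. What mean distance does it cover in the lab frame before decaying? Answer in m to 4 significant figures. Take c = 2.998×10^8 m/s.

β = √(1 − 1/γ²) = √(1 − 1/1.861²) = 0.843362
Dilated lifetime: Δt = γτ₀ = 1.861 × 5.737 μs = 10.6766 μs
d = vΔt = 0.843362c × 10.6766 μs = 2.52840×10^8 m/s × 1.06766×10^-5 s = 2699 m

d ≈ 2699 m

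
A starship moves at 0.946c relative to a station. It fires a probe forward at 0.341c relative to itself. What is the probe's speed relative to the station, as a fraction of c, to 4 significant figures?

u ≈ 0.9731c

Relativistic velocity addition: u = (u' + v)/(1 + u'v/c²)
= (0.341 + 0.946)/(1 + 0.341×0.946) = 1.287/1.32259 = 0.9731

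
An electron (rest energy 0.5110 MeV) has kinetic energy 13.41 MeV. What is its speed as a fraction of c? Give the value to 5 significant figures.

β ≈ 0.99933

γ = 1 + K/(m₀c²) = 1 + 13.41/0.5110 = 27.24266
β = √(1 − 1/γ²) = 0.99933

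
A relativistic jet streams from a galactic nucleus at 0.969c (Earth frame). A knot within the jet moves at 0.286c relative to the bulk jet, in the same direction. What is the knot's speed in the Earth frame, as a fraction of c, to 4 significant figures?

u ≈ 0.9827c

Relativistic velocity addition: u = (u' + v)/(1 + u'v/c²)
= (0.286 + 0.969)/(1 + 0.286×0.969) = 1.255/1.27713 = 0.9827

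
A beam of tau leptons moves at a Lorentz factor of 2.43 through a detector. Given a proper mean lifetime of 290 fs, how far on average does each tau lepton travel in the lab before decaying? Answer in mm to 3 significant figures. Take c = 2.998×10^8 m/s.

d ≈ 0.193 mm

β = √(1 − 1/γ²) = √(1 − 1/2.43²) = 0.91140
Dilated lifetime: Δt = γτ₀ = 2.43 × 290 fs = 704.70 fs
d = vΔt = 0.91140c × 704.70 fs = 2.7324×10^8 m/s × 7.0470×10^-13 s = 0.193 mm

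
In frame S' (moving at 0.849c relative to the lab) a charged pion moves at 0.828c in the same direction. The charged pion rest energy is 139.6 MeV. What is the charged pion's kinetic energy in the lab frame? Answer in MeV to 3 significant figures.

u_lab = (0.828 + 0.849)/(1 + 0.828×0.849) = 0.984749
γ = 1/√(1 − 0.984749²) = 5.7478
K = (γ − 1)m₀c² = (5.7478 − 1) × 139.6 = 4.7478 × 139.6 = 663 MeV

K ≈ 663 MeV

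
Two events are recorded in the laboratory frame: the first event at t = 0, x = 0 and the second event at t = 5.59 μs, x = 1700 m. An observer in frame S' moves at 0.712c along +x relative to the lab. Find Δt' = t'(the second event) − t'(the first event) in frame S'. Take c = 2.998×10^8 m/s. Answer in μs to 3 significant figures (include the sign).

γ = 1/√(1 − 0.712²) = 1.4241
Δt' = γ(Δt − vΔx/c²) = 1.4241 × (5.59 μs − 0.712×1700 m / (2.998×10^8 m/s))
= 1.4241 × (1.5526 μs) = 2.21 μs

Δt' ≈ 2.21 μs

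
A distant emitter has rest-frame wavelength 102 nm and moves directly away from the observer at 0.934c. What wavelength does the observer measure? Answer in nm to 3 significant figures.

λ_obs ≈ 552 nm

Relativistic Doppler: λ_obs = λ_src √((1+β)/(1−β))
= 102 × √(1.9340/0.066000) = 102 × 5.4132 = 552 nm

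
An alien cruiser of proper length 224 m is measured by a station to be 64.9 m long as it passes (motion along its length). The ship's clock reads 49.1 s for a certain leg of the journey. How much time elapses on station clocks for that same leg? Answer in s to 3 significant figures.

Length contraction ⇒ γ = L₀/L = 224/64.9 = 3.4515
Time dilation: Δt = γτ₀ = 3.4515 × 49.1 s = 169 s

Δt ≈ 169 s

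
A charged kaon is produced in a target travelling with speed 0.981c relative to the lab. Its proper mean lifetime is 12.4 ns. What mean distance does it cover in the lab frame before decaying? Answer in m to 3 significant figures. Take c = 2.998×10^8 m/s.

γ = 1/√(1 − 0.981²) = 5.1544
Dilated lifetime: Δt = γτ₀ = 5.1544 × 12.4 ns = 63.915 ns
d = vΔt = 0.981c × 63.915 ns = 2.9410×10^8 m/s × 6.3915×10^-8 s = 18.8 m

d ≈ 18.8 m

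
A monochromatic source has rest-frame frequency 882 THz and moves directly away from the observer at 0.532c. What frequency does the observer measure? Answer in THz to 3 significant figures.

Relativistic Doppler: f_obs = f_src √((1−β)/(1+β))
= 882 × √(0.46800/1.5320) = 882 × 0.55271 = 487 THz

f_obs ≈ 487 THz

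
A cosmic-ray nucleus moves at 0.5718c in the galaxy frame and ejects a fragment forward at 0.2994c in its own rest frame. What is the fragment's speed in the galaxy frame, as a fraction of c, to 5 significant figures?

u ≈ 0.74385c

Compose boost 2: (0.2994 + 0.5718)/(1 + 0.2994×0.5718) = 0.87120/1.171197 = 0.74385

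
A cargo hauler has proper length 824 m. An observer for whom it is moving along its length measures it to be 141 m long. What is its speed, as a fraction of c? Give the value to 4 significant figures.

γ = L₀/L = 824/141 = 5.84397
β = √(1 − 1/γ²) = 0.9853

β ≈ 0.9853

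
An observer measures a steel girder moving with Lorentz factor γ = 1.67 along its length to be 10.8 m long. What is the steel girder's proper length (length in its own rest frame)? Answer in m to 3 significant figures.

L₀ ≈ 18.0 m

γ = 1.67 (given)
L₀ = γL = 1.67 × 10.8 = 18.0 m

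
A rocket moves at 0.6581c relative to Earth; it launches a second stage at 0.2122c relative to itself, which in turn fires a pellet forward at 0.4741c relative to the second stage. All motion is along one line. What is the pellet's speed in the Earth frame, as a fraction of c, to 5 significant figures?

u ≈ 0.90875c

Compose boost 2: (0.2122 + 0.6581)/(1 + 0.2122×0.6581) = 0.87030/1.139649 = 0.7636563
Compose boost 3: (0.4741 + 0.7636563)/(1 + 0.4741×0.7636563) = 1.237756/1.362049 = 0.90875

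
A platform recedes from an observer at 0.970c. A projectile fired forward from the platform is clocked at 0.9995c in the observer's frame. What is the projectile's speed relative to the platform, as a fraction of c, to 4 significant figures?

Inverse velocity addition: u' = (u − v)/(1 − uv/c²)
= (0.9995 − 0.970)/(1 − 0.9995×0.970) = 0.02950/0.0304850 = 0.9677

u' ≈ 0.9677c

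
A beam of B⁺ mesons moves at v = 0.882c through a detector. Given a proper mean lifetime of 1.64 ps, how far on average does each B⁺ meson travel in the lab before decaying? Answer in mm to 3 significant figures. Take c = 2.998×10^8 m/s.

γ = 1/√(1 − 0.882²) = 2.1220
Dilated lifetime: Δt = γτ₀ = 2.1220 × 1.64 ps = 3.4801 ps
d = vΔt = 0.882c × 3.4801 ps = 2.6442×10^8 m/s × 3.4801×10^-12 s = 0.920 mm

d ≈ 0.920 mm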